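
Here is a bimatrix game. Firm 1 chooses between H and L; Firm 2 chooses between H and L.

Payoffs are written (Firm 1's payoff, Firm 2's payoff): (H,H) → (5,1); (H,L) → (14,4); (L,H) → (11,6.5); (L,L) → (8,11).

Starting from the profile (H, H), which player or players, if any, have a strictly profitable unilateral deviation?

Both

Firm 1 at (H, H) earns 5; deviating to L yields 11 — a strict improvement.
Firm 2 earns 1; deviating to L yields 4 — a strict improvement.
Both Firm 1 and Firm 2 have strictly profitable deviations.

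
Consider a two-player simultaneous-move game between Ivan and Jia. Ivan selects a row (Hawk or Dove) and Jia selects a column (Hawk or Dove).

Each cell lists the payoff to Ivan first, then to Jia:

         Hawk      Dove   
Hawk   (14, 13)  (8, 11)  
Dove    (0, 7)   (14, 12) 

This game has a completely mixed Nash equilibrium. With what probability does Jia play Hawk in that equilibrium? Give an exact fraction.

3/10

Let c be the probability that Jia plays Hawk. In a completely mixed equilibrium, Ivan must be indifferent between Hawk and Dove.
Ivan's expected payoff from Hawk is 14c + 8(1−c); from Dove it is 14(1−c).
Setting these equal: 6c + 8 = −14c + 14, so c = 3/10.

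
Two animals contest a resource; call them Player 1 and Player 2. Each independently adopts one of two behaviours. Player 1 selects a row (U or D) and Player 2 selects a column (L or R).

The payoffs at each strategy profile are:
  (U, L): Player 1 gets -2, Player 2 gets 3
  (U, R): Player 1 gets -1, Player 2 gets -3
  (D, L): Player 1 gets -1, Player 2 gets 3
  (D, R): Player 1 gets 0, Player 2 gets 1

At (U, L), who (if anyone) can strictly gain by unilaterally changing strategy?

Player 1

Player 1 at (U, L) earns -2; deviating to D yields -1 — a strict improvement.
Player 2 earns 3; deviating to R yields -3 — not better.
Only Player 1 has a strictly profitable deviation.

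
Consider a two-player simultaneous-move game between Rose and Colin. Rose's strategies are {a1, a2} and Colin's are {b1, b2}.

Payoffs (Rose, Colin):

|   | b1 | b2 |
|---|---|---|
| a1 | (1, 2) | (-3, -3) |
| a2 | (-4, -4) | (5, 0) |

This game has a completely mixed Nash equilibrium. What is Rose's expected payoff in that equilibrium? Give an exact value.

First find y, the probability Colin plays b1, from Rose's indifference between a1 and a2: y − 3(1−y) = −4y + 5(1−y), giving y = 8/13.
Since Rose is indifferent in equilibrium, Rose's expected payoff equals the payoff from either row against (8/13, 5/13). Using a1: (8/13) − 3(5/13) = -7/13.

-7/13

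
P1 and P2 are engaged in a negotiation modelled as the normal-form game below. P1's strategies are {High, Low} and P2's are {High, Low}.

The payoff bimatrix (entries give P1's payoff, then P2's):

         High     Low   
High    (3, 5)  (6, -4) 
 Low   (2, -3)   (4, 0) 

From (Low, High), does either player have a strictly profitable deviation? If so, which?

P1 at (Low, High) earns 2; deviating to High yields 3 — a strict improvement.
P2 earns -3; deviating to Low yields 0 — a strict improvement.
Both P1 and P2 have strictly profitable deviations.

Both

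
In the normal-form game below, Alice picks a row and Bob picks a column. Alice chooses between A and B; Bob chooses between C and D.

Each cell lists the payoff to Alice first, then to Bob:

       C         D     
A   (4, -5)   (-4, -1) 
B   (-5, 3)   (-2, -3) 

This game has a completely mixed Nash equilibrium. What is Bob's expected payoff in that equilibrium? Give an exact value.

-9/5

First find x, the probability Alice plays A, from Bob's indifference between C and D: −5x + 3(1−x) = −x − 3(1−x), giving x = 3/5.
Since Bob is indifferent in equilibrium, Bob's expected payoff equals the payoff from either column against (3/5, 2/5). Using C: −5(3/5) + 3(2/5) = -9/5.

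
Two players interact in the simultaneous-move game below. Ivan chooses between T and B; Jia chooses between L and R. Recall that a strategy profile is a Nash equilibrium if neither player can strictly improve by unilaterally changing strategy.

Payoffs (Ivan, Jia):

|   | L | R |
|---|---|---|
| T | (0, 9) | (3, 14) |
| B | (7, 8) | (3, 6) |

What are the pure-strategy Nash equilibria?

(T, L): Ivan prefers B (7 > 0); Jia prefers R (14 > 9) — not an equilibrium.
(T, R): Ivan gets 3 ≥ 3 from B, and Jia gets 14 ≥ 9 from L — Nash equilibrium.
(B, L): Ivan gets 7 ≥ 0 from T, and Jia gets 8 ≥ 6 from R — Nash equilibrium.
(B, R): Jia prefers L (8 > 6) — not an equilibrium.

(T, R) and (B, L)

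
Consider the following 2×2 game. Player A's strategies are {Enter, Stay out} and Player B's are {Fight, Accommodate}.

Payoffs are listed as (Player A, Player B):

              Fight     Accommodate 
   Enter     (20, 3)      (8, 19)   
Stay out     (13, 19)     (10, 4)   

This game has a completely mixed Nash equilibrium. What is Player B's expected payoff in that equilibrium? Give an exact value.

349/31

First find p, the probability Player A plays Enter, from Player B's indifference between Fight and Accommodate: 3p + 19(1−p) = 19p + 4(1−p), giving p = 15/31.
Since Player B is indifferent in equilibrium, Player B's expected payoff equals the payoff from either column against (15/31, 16/31). Using Fight: 3(15/31) + 19(16/31) = 349/31.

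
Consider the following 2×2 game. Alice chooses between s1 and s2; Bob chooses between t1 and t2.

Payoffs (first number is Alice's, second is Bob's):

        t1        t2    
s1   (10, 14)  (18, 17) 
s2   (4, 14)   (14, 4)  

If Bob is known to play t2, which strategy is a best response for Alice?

Against t2, Alice earns 18 from s1 and 14 from s2.
So s1 is the best response.

s1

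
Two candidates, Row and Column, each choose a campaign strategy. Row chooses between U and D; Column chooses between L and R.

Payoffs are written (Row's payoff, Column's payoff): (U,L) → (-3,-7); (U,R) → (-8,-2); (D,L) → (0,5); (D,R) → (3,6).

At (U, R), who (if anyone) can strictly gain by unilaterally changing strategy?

Row at (U, R) earns -8; deviating to D yields 3 — a strict improvement.
Column earns -2; deviating to L yields -7 — not better.
Only Row has a strictly profitable deviation.

Row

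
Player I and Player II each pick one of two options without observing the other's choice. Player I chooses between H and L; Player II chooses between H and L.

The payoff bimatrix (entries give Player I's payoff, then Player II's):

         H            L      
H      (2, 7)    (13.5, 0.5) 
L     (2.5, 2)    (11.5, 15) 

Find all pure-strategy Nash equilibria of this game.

(H, H): Player I prefers L (2.5 > 2) — not an equilibrium.
(H, L): Player II prefers H (7 > 0.5) — not an equilibrium.
(L, H): Player II prefers L (15 > 2) — not an equilibrium.
(L, L): Player I prefers H (13.5 > 11.5) — not an equilibrium.

none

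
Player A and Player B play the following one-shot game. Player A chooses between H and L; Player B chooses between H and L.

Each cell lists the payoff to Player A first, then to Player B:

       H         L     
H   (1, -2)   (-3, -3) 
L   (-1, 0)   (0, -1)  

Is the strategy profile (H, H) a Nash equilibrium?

Yes

At (H, H), Player A earns 1; switching to L would give -1, so Player A has no profitable deviation.
Player B earns -2; switching to L would give -3, so Player B has no profitable deviation.
Neither player can gain by a unilateral deviation, so this profile is a Nash equilibrium.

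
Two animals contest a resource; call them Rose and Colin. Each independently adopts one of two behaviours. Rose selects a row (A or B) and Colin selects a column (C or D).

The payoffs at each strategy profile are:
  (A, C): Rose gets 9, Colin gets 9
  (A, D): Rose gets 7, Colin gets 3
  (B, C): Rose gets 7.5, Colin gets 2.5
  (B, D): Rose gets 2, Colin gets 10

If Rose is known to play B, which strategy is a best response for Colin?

Against B, Colin earns 2.5 from C and 10 from D.
So D is the best response.

D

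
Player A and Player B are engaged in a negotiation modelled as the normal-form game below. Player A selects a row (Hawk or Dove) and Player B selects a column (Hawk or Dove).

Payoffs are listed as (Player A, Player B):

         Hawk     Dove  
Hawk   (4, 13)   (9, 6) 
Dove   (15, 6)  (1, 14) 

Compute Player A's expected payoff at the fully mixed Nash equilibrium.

First find y, the probability Player B plays Hawk, from Player A's indifference between Hawk and Dove: 4y + 9(1−y) = 15y + (1−y), giving y = 8/19.
Since Player A is indifferent in equilibrium, Player A's expected payoff equals the payoff from either row against (8/19, 11/19). Using Hawk: 4(8/19) + 9(11/19) = 131/19.

131/19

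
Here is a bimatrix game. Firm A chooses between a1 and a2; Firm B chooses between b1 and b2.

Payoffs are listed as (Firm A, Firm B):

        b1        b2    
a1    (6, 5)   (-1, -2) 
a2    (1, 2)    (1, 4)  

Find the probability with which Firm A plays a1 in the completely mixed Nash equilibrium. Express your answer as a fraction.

Let x be the probability that Firm A plays a1. In a completely mixed equilibrium, Firm B must be indifferent between b1 and b2.
Firm B's expected payoff from b1 is 5x + 2(1−x); from b2 it is −2x + 4(1−x).
Setting these equal: 3x + 2 = −6x + 4, so x = 2/9.

2/9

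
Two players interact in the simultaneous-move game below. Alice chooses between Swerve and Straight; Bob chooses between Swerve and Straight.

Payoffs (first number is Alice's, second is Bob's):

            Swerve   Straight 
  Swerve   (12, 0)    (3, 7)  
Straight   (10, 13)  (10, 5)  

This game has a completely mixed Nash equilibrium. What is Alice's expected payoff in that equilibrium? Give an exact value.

10

First find q, the probability Bob plays Swerve, from Alice's indifference between Swerve and Straight: 12q + 3(1−q) = 10q + 10(1−q), giving q = 7/9.
Since Alice is indifferent in equilibrium, Alice's expected payoff equals the payoff from either row against (7/9, 2/9). Using Swerve: 12(7/9) + 3(2/9) = 10.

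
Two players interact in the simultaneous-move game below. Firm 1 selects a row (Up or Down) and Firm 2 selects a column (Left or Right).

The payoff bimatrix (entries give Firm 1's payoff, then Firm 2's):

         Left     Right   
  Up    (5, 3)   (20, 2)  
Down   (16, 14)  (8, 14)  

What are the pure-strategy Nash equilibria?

(Down, Left)

(Up, Left): Firm 1 prefers Down (16 > 5) — not an equilibrium.
(Up, Right): Firm 2 prefers Left (3 > 2) — not an equilibrium.
(Down, Left): Firm 1 gets 16 ≥ 5 from Up, and Firm 2 gets 14 ≥ 14 from Right — Nash equilibrium.
(Down, Right): Firm 1 prefers Up (20 > 8) — not an equilibrium.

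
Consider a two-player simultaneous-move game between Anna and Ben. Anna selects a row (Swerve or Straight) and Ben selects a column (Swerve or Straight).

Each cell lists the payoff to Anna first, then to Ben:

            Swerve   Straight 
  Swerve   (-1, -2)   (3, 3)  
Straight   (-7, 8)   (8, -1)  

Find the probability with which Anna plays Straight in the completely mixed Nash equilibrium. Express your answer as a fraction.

5/14

Let r be the probability that Anna plays Swerve. In a completely mixed equilibrium, Ben must be indifferent between Swerve and Straight.
Ben's expected payoff from Swerve is −2r + 8(1−r); from Straight it is 3r − (1−r).
Setting these equal: −10r + 8 = 4r − 1, so r = 9/14.
Therefore Anna plays Straight with probability 1 − 9/14 = 5/14.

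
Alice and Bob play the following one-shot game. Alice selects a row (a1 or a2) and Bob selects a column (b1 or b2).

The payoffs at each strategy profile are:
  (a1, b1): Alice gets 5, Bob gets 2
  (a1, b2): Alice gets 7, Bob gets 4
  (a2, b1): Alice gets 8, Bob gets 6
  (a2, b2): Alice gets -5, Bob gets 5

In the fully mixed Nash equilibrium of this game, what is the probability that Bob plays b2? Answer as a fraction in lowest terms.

Let q be the probability that Bob plays b1. In a completely mixed equilibrium, Alice must be indifferent between a1 and a2.
Alice's expected payoff from a1 is 5q + 7(1−q); from a2 it is 8q − 5(1−q).
Setting these equal: −2q + 7 = 13q − 5, so q = 4/5.
Therefore Bob plays b2 with probability 1 − 4/5 = 1/5.

1/5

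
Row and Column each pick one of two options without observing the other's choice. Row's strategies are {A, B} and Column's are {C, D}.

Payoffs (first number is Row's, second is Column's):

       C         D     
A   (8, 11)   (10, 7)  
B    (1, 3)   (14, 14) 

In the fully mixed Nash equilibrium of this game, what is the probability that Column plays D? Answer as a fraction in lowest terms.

Let q be the probability that Column plays C. In a completely mixed equilibrium, Row must be indifferent between A and B.
Row's expected payoff from A is 8q + 10(1−q); from B it is q + 14(1−q).
Setting these equal: −2q + 10 = −13q + 14, so q = 4/11.
Therefore Column plays D with probability 1 − 4/11 = 7/11.

7/11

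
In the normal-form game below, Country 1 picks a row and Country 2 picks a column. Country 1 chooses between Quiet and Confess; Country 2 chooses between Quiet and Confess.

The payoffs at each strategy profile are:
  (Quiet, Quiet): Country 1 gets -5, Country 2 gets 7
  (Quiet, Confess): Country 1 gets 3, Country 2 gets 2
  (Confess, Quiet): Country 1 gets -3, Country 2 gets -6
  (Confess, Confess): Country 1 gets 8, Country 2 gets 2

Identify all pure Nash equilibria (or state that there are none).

(Quiet, Quiet): Country 1 prefers Confess (-3 > -5) — not an equilibrium.
(Quiet, Confess): Country 1 prefers Confess (8 > 3); Country 2 prefers Quiet (7 > 2) — not an equilibrium.
(Confess, Quiet): Country 2 prefers Confess (2 > -6) — not an equilibrium.
(Confess, Confess): Country 1 gets 8 ≥ 3 from Quiet, and Country 2 gets 2 ≥ -6 from Quiet — Nash equilibrium.

(Confess, Confess)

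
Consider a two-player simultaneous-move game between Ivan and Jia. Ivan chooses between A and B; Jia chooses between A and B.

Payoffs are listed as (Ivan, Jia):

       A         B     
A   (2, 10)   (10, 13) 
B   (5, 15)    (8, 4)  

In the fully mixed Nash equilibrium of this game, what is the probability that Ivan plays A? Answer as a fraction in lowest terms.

11/14

Let x be the probability that Ivan plays A. In a completely mixed equilibrium, Jia must be indifferent between A and B.
Jia's expected payoff from A is 10x + 15(1−x); from B it is 13x + 4(1−x).
Setting these equal: −5x + 15 = 9x + 4, so x = 11/14.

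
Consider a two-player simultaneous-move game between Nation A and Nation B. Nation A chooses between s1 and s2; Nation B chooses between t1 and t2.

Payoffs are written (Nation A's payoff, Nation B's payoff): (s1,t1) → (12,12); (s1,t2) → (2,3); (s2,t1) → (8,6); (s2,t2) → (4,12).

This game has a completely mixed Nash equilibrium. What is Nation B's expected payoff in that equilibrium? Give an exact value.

42/5

First find x, the probability Nation A plays s1, from Nation B's indifference between t1 and t2: 12x + 6(1−x) = 3x + 12(1−x), giving x = 2/5.
Since Nation B is indifferent in equilibrium, Nation B's expected payoff equals the payoff from either column against (2/5, 3/5). Using t1: 12(2/5) + 6(3/5) = 42/5.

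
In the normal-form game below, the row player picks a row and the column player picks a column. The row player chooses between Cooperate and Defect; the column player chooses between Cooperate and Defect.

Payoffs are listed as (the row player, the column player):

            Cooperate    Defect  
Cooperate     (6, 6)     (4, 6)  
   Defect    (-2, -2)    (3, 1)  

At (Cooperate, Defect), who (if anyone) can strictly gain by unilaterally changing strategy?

The row player at (Cooperate, Defect) earns 4; deviating to Defect yields 3 — not better.
The column player earns 6; deviating to Cooperate yields 6 — not better.
Neither player can strictly improve; the profile is a Nash equilibrium.

Neither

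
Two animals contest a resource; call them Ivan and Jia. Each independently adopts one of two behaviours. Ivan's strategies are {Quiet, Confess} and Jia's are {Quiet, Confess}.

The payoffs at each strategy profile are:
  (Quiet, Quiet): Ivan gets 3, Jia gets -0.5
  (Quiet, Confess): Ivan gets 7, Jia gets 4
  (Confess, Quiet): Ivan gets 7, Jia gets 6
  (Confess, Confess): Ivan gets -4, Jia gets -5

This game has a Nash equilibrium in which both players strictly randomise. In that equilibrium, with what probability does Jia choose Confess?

Let c be the probability that Jia plays Quiet. In a completely mixed equilibrium, Ivan must be indifferent between Quiet and Confess.
Ivan's expected payoff from Quiet is 3c + 7(1−c); from Confess it is 7c − 4(1−c).
Setting these equal: −4c + 7 = 11c − 4, so c = 11/15.
Therefore Jia plays Confess with probability 1 − 11/15 = 4/15.

4/15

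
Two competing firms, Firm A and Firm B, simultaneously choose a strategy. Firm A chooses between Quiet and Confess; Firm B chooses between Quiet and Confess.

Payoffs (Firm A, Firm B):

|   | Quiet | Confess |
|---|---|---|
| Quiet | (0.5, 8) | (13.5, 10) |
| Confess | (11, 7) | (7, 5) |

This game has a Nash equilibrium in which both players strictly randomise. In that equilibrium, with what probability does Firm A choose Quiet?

Let p be the probability that Firm A plays Quiet. In a completely mixed equilibrium, Firm B must be indifferent between Quiet and Confess.
Firm B's expected payoff from Quiet is 8p + 7(1−p); from Confess it is 10p + 5(1−p).
Setting these equal: p + 7 = 5p + 5, so p = 1/2.

1/2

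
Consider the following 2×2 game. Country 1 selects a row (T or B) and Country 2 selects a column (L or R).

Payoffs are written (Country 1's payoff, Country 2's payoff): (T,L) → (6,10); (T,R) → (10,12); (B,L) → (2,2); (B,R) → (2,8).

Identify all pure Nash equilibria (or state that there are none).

(T, L): Country 2 prefers R (12 > 10) — not an equilibrium.
(T, R): Country 1 gets 10 ≥ 2 from B, and Country 2 gets 12 ≥ 10 from L — Nash equilibrium.
(B, L): Country 1 prefers T (6 > 2); Country 2 prefers R (8 > 2) — not an equilibrium.
(B, R): Country 1 prefers T (10 > 2) — not an equilibrium.

(T, R)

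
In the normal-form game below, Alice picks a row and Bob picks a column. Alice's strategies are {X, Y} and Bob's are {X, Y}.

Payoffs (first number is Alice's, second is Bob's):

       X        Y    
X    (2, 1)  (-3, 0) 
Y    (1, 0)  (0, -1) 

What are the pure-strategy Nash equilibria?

(X, X)

(X, X): Alice gets 2 ≥ 1 from Y, and Bob gets 1 ≥ 0 from Y — Nash equilibrium.
(X, Y): Alice prefers Y (0 > -3); Bob prefers X (1 > 0) — not an equilibrium.
(Y, X): Alice prefers X (2 > 1) — not an equilibrium.
(Y, Y): Bob prefers X (0 > -1) — not an equilibrium.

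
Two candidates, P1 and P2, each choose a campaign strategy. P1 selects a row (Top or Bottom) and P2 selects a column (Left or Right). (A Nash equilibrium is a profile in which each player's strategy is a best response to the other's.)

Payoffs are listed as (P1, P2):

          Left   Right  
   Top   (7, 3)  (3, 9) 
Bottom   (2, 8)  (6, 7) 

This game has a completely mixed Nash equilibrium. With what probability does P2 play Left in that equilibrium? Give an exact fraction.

Let q be the probability that P2 plays Left. In a completely mixed equilibrium, P1 must be indifferent between Top and Bottom.
P1's expected payoff from Top is 7q + 3(1−q); from Bottom it is 2q + 6(1−q).
Setting these equal: 4q + 3 = −4q + 6, so q = 3/8.

3/8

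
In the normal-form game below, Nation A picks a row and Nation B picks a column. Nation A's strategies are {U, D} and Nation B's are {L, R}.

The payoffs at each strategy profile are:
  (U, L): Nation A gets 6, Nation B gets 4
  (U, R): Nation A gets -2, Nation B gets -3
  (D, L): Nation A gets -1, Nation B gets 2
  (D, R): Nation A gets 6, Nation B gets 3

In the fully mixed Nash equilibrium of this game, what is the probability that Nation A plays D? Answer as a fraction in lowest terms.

7/8

Let r be the probability that Nation A plays U. In a completely mixed equilibrium, Nation B must be indifferent between L and R.
Nation B's expected payoff from L is 4r + 2(1−r); from R it is −3r + 3(1−r).
Setting these equal: 2r + 2 = −6r + 3, so r = 1/8.
Therefore Nation A plays D with probability 1 − 1/8 = 7/8.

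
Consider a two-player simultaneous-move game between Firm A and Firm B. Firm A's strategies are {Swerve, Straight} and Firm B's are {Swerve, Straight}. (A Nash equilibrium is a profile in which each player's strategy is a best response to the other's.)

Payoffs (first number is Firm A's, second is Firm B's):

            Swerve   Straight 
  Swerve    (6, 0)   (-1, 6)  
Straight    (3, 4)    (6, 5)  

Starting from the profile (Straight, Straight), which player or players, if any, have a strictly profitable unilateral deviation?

Neither

Firm A at (Straight, Straight) earns 6; deviating to Swerve yields -1 — not better.
Firm B earns 5; deviating to Swerve yields 4 — not better.
Neither player can strictly improve; the profile is a Nash equilibrium.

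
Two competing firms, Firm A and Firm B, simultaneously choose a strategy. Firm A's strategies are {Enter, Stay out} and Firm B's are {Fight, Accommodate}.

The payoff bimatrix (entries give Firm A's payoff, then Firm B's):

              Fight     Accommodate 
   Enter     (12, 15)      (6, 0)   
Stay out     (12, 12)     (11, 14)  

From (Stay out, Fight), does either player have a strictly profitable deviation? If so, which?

Firm B

Firm A at (Stay out, Fight) earns 12; deviating to Enter yields 12 — not better.
Firm B earns 12; deviating to Accommodate yields 14 — a strict improvement.
Only Firm B has a strictly profitable deviation.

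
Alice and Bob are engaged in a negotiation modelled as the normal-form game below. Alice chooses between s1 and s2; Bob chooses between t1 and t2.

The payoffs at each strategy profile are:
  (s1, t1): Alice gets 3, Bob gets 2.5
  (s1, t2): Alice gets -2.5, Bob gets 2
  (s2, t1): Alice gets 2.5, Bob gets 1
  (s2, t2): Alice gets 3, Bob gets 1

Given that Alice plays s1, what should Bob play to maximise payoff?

Against s1, Bob earns 2.5 from t1 and 2 from t2.
So t1 is the best response.

t1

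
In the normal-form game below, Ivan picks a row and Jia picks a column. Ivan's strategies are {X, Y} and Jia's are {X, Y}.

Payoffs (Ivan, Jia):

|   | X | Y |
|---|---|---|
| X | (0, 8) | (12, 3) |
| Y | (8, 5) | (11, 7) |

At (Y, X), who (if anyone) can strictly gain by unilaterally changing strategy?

Jia

Ivan at (Y, X) earns 8; deviating to X yields 0 — not better.
Jia earns 5; deviating to Y yields 7 — a strict improvement.
Only Jia has a strictly profitable deviation.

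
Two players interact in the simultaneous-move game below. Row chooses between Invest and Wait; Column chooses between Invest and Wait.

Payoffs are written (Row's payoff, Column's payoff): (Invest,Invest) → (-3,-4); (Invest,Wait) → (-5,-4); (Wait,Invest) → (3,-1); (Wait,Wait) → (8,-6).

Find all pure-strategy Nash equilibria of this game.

(Invest, Invest): Row prefers Wait (3 > -3) — not an equilibrium.
(Invest, Wait): Row prefers Wait (8 > -5) — not an equilibrium.
(Wait, Invest): Row gets 3 ≥ -3 from Invest, and Column gets -1 ≥ -6 from Wait — Nash equilibrium.
(Wait, Wait): Column prefers Invest (-1 > -6) — not an equilibrium.

(Wait, Invest)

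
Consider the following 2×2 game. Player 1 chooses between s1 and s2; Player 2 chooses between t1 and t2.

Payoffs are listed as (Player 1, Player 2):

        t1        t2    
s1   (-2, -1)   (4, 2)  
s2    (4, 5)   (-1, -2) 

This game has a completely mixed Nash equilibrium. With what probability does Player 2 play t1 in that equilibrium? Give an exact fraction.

5/11

Let c be the probability that Player 2 plays t1. In a completely mixed equilibrium, Player 1 must be indifferent between s1 and s2.
Player 1's expected payoff from s1 is −2c + 4(1−c); from s2 it is 4c − (1−c).
Setting these equal: −6c + 4 = 5c − 1, so c = 5/11.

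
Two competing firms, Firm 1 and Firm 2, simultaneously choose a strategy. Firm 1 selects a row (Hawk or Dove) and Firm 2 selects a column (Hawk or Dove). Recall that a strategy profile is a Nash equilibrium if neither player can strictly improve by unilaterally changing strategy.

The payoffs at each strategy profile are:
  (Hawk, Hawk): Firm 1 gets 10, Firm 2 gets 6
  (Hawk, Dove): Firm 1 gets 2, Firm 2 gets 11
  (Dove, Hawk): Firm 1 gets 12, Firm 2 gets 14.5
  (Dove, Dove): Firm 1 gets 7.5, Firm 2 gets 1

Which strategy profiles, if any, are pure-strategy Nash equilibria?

(Dove, Hawk)

(Hawk, Hawk): Firm 1 prefers Dove (12 > 10); Firm 2 prefers Dove (11 > 6) — not an equilibrium.
(Hawk, Dove): Firm 1 prefers Dove (7.5 > 2) — not an equilibrium.
(Dove, Hawk): Firm 1 gets 12 ≥ 10 from Hawk, and Firm 2 gets 14.5 ≥ 1 from Dove — Nash equilibrium.
(Dove, Dove): Firm 2 prefers Hawk (14.5 > 1) — not an equilibrium.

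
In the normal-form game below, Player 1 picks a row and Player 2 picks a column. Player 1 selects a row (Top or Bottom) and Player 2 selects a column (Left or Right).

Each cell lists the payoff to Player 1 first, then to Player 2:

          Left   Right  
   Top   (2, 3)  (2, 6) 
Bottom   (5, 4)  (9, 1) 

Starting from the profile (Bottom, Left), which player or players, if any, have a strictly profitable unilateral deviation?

Neither

Player 1 at (Bottom, Left) earns 5; deviating to Top yields 2 — not better.
Player 2 earns 4; deviating to Right yields 1 — not better.
Neither player can strictly improve; the profile is a Nash equilibrium.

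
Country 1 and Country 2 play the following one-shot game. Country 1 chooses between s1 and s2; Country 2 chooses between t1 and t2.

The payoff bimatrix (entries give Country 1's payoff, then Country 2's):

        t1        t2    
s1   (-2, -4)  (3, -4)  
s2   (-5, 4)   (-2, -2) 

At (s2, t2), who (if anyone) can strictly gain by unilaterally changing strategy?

Country 1 at (s2, t2) earns -2; deviating to s1 yields 3 — a strict improvement.
Country 2 earns -2; deviating to t1 yields 4 — a strict improvement.
Both Country 1 and Country 2 have strictly profitable deviations.

Both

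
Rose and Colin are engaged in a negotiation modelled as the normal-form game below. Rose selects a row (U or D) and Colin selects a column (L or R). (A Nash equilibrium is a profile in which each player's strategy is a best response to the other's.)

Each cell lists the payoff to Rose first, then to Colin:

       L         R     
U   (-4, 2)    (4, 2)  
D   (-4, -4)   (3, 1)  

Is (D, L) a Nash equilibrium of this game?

No

At (D, L), Rose earns -4; switching to U would give -4, so Rose has no profitable deviation.
Colin earns -4; switching to R would give 1, so Colin would deviate.
Since at least one player can profitably deviate, this is not a Nash equilibrium.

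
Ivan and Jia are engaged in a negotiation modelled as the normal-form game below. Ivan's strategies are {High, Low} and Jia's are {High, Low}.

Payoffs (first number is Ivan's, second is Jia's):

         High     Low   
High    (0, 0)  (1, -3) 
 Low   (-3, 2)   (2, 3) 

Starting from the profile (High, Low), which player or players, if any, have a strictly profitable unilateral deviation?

Ivan at (High, Low) earns 1; deviating to Low yields 2 — a strict improvement.
Jia earns -3; deviating to High yields 0 — a strict improvement.
Both Ivan and Jia have strictly profitable deviations.

Both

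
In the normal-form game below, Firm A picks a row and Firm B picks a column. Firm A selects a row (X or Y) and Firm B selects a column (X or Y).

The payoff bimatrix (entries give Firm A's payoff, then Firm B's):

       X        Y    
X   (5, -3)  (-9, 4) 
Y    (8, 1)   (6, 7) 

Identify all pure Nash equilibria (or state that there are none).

(X, X): Firm A prefers Y (8 > 5); Firm B prefers Y (4 > -3) — not an equilibrium.
(X, Y): Firm A prefers Y (6 > -9) — not an equilibrium.
(Y, X): Firm B prefers Y (7 > 1) — not an equilibrium.
(Y, Y): Firm A gets 6 ≥ -9 from X, and Firm B gets 7 ≥ 1 from X — Nash equilibrium.

(Y, Y)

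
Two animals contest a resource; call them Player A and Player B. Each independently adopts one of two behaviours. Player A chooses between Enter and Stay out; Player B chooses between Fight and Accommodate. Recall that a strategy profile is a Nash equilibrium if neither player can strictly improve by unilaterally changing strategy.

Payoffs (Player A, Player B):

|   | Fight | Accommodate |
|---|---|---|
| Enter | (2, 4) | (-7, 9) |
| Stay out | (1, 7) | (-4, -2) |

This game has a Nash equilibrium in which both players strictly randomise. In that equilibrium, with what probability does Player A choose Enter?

9/14

Let p be the probability that Player A plays Enter. In a completely mixed equilibrium, Player B must be indifferent between Fight and Accommodate.
Player B's expected payoff from Fight is 4p + 7(1−p); from Accommodate it is 9p − 2(1−p).
Setting these equal: −3p + 7 = 11p − 2, so p = 9/14.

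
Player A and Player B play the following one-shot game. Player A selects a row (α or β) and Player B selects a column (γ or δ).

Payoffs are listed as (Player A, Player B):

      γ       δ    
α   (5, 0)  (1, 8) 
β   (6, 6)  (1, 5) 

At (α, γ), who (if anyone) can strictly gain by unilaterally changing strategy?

Player A at (α, γ) earns 5; deviating to β yields 6 — a strict improvement.
Player B earns 0; deviating to δ yields 8 — a strict improvement.
Both Player A and Player B have strictly profitable deviations.

Both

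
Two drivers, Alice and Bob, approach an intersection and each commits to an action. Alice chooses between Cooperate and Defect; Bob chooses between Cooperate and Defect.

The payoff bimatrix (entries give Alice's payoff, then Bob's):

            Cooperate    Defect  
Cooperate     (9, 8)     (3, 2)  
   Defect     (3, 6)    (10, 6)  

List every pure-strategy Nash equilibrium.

(Cooperate, Cooperate): Alice gets 9 ≥ 3 from Defect, and Bob gets 8 ≥ 2 from Defect — Nash equilibrium.
(Cooperate, Defect): Alice prefers Defect (10 > 3); Bob prefers Cooperate (8 > 2) — not an equilibrium.
(Defect, Cooperate): Alice prefers Cooperate (9 > 3) — not an equilibrium.
(Defect, Defect): Alice gets 10 ≥ 3 from Cooperate, and Bob gets 6 ≥ 6 from Cooperate — Nash equilibrium.

(Cooperate, Cooperate) and (Defect, Defect)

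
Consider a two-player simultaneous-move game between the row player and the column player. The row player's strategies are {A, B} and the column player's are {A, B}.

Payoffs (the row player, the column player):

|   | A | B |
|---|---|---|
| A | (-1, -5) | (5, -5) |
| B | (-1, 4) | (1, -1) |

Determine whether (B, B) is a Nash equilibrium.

At (B, B), the row player earns 1; switching to A would give 5, so the row player would deviate.
The column player earns -1; switching to A would give 4, so the column player would deviate.
Since at least one player can profitably deviate, this is not a Nash equilibrium.

No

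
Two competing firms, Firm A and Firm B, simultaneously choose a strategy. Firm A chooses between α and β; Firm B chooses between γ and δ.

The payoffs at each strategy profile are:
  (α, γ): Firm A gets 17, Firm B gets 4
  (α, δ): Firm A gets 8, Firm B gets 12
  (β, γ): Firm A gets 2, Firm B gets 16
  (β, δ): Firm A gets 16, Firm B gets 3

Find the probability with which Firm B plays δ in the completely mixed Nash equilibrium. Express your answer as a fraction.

15/23

Let c be the probability that Firm B plays γ. In a completely mixed equilibrium, Firm A must be indifferent between α and β.
Firm A's expected payoff from α is 17c + 8(1−c); from β it is 2c + 16(1−c).
Setting these equal: 9c + 8 = −14c + 16, so c = 8/23.
Therefore Firm B plays δ with probability 1 − 8/23 = 15/23.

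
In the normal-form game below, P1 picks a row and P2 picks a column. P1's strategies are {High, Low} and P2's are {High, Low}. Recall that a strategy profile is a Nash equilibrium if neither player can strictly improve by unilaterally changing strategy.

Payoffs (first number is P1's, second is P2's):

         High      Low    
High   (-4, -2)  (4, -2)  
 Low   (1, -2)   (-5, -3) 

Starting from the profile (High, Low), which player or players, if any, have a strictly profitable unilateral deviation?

Neither

P1 at (High, Low) earns 4; deviating to Low yields -5 — not better.
P2 earns -2; deviating to High yields -2 — not better.
Neither player can strictly improve; the profile is a Nash equilibrium.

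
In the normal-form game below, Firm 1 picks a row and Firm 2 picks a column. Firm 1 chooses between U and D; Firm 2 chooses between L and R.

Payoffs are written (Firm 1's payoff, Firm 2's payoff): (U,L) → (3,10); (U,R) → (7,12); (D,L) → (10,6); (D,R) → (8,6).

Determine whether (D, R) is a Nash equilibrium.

Yes

At (D, R), Firm 1 earns 8; switching to U would give 7, so Firm 1 has no profitable deviation.
Firm 2 earns 6; switching to L would give 6, so Firm 2 has no profitable deviation.
Neither player can gain by a unilateral deviation, so this profile is a Nash equilibrium.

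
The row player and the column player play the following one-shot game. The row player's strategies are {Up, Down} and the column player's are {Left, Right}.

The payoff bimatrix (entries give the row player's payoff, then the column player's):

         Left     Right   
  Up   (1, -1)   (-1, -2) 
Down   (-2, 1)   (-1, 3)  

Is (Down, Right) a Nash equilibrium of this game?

Yes

At (Down, Right), the row player earns -1; switching to Up would give -1, so the row player has no profitable deviation.
The column player earns 3; switching to Left would give 1, so the column player has no profitable deviation.
Neither player can gain by a unilateral deviation, so this profile is a Nash equilibrium.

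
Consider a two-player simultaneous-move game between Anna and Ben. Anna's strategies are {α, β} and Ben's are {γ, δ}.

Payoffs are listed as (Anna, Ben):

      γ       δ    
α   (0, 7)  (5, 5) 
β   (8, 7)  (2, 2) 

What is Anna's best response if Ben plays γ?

β

Against γ, Anna earns 0 from α and 8 from β.
So β is the best response.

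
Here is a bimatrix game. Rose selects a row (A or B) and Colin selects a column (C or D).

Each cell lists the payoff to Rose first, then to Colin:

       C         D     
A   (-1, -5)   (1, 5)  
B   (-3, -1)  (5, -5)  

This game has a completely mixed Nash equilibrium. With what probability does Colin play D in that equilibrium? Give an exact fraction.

Let c be the probability that Colin plays C. In a completely mixed equilibrium, Rose must be indifferent between A and B.
Rose's expected payoff from A is −c + (1−c); from B it is −3c + 5(1−c).
Setting these equal: −2c + 1 = −8c + 5, so c = 2/3.
Therefore Colin plays D with probability 1 − 2/3 = 1/3.

1/3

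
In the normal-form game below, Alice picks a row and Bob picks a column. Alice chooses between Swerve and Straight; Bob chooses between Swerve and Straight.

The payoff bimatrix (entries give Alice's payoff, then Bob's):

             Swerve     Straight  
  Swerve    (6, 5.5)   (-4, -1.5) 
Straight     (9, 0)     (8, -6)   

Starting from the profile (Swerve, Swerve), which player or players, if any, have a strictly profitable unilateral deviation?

Alice at (Swerve, Swerve) earns 6; deviating to Straight yields 9 — a strict improvement.
Bob earns 5.5; deviating to Straight yields -1.5 — not better.
Only Alice has a strictly profitable deviation.

Alice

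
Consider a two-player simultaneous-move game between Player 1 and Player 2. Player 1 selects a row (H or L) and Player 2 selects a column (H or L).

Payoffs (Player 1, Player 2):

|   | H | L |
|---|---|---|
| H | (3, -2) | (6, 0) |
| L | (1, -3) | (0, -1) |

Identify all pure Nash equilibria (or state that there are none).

(H, L)

(H, H): Player 2 prefers L (0 > -2) — not an equilibrium.
(H, L): Player 1 gets 6 ≥ 0 from L, and Player 2 gets 0 ≥ -2 from H — Nash equilibrium.
(L, H): Player 1 prefers H (3 > 1); Player 2 prefers L (-1 > -3) — not an equilibrium.
(L, L): Player 1 prefers H (6 > 0) — not an equilibrium.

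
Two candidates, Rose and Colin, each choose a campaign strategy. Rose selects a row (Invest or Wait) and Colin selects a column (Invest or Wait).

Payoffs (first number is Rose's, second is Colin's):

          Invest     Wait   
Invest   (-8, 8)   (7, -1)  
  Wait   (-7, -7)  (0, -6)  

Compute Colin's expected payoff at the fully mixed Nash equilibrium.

-11/2

First find x, the probability Rose plays Invest, from Colin's indifference between Invest and Wait: 8x − 7(1−x) = −x − 6(1−x), giving x = 1/10.
Since Colin is indifferent in equilibrium, Colin's expected payoff equals the payoff from either column against (1/10, 9/10). Using Invest: 8(1/10) − 7(9/10) = -11/2.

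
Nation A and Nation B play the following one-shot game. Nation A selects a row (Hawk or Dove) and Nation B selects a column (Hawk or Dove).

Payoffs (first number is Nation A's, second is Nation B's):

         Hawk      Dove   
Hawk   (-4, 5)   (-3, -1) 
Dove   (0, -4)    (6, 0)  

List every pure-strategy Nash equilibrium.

(Hawk, Hawk): Nation A prefers Dove (0 > -4) — not an equilibrium.
(Hawk, Dove): Nation A prefers Dove (6 > -3); Nation B prefers Hawk (5 > -1) — not an equilibrium.
(Dove, Hawk): Nation B prefers Dove (0 > -4) — not an equilibrium.
(Dove, Dove): Nation A gets 6 ≥ -3 from Hawk, and Nation B gets 0 ≥ -4 from Hawk — Nash equilibrium.

(Dove, Dove)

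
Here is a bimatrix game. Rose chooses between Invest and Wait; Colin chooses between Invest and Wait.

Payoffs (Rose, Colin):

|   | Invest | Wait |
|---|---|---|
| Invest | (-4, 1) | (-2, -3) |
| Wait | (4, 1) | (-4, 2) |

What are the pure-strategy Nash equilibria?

(Invest, Invest): Rose prefers Wait (4 > -4) — not an equilibrium.
(Invest, Wait): Colin prefers Invest (1 > -3) — not an equilibrium.
(Wait, Invest): Colin prefers Wait (2 > 1) — not an equilibrium.
(Wait, Wait): Rose prefers Invest (-2 > -4) — not an equilibrium.

none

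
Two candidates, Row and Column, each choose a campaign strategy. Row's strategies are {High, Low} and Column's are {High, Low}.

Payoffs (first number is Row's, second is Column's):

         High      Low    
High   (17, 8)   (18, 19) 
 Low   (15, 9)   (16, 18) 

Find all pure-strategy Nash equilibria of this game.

(High, High): Column prefers Low (19 > 8) — not an equilibrium.
(High, Low): Row gets 18 ≥ 16 from Low, and Column gets 19 ≥ 8 from High — Nash equilibrium.
(Low, High): Row prefers High (17 > 15); Column prefers Low (18 > 9) — not an equilibrium.
(Low, Low): Row prefers High (18 > 16) — not an equilibrium.

(High, Low)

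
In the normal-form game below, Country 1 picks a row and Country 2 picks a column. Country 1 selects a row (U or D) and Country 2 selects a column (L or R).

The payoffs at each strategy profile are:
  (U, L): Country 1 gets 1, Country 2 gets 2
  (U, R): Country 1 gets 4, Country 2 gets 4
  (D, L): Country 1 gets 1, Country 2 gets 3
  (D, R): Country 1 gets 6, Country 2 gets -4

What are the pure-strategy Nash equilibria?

(D, L)

(U, L): Country 2 prefers R (4 > 2) — not an equilibrium.
(U, R): Country 1 prefers D (6 > 4) — not an equilibrium.
(D, L): Country 1 gets 1 ≥ 1 from U, and Country 2 gets 3 ≥ -4 from R — Nash equilibrium.
(D, R): Country 2 prefers L (3 > -4) — not an equilibrium.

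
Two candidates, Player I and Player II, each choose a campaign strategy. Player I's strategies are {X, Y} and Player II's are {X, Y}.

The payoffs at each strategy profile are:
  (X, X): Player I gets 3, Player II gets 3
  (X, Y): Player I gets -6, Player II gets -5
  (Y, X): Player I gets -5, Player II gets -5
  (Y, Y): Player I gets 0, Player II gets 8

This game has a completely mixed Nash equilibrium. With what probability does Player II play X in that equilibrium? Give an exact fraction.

3/7

Let c be the probability that Player II plays X. In a completely mixed equilibrium, Player I must be indifferent between X and Y.
Player I's expected payoff from X is 3c − 6(1−c); from Y it is −5c.
Setting these equal: 9c − 6 = −5c, so c = 3/7.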